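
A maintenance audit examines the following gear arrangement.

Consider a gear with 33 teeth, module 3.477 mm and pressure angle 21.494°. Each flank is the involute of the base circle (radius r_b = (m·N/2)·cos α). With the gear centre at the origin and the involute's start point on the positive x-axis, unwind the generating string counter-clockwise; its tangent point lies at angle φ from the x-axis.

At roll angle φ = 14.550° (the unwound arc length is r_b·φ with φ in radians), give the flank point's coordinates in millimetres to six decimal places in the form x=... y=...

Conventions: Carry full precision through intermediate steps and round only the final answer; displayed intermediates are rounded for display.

x=55.074288 y=0.289522

class = single-mesh tooth geometry [base-circle involute, m = 3.477, 33T]
pitch radius r_p = m·N/2 = 3.477·33/2 = 57.370500
base radius r_b = r_p·cos α = 57.370500·cos 21.494° = 53.380723
roll angle φ = 14.550° = 0.25394541 rad
x = r_b·(cos φ + φ·sin φ) = 55.074288
y = r_b·(sin φ − φ·cos φ) = 0.289522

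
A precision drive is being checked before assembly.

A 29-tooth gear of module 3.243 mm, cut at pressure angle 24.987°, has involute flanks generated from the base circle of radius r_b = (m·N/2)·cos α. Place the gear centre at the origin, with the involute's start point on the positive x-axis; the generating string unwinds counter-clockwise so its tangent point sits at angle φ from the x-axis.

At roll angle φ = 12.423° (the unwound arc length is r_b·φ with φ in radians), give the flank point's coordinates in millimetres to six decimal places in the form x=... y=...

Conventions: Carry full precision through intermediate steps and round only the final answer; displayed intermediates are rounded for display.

x=43.612405 y=0.144140

class = single-mesh tooth geometry [base-circle involute, m = 3.243, 29T]
pitch radius r_p = m·N/2 = 3.243·29/2 = 47.023500
base radius r_b = r_p·cos α = 47.023500·cos 24.987° = 42.622272
roll angle φ = 12.423° = 0.21682225 rad
x = r_b·(cos φ + φ·sin φ) = 43.612405
y = r_b·(sin φ − φ·cos φ) = 0.144140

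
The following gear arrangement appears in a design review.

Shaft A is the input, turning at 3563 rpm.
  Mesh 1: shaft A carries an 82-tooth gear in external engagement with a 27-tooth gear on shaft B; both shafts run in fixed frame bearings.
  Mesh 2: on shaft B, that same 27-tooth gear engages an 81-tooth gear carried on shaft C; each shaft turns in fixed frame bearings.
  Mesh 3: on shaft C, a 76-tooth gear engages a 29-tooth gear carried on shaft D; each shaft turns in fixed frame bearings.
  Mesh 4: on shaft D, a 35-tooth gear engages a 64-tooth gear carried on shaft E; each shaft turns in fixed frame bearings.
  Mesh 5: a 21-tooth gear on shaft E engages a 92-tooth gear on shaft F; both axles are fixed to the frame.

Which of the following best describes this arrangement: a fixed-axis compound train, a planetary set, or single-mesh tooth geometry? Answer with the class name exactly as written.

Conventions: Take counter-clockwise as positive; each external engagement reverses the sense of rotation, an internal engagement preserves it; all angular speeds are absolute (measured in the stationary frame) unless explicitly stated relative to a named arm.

fixed-axis compound train

5-mesh fixed-axis compound train (all bearings frame-fixed)
classification: fixed-axis compound train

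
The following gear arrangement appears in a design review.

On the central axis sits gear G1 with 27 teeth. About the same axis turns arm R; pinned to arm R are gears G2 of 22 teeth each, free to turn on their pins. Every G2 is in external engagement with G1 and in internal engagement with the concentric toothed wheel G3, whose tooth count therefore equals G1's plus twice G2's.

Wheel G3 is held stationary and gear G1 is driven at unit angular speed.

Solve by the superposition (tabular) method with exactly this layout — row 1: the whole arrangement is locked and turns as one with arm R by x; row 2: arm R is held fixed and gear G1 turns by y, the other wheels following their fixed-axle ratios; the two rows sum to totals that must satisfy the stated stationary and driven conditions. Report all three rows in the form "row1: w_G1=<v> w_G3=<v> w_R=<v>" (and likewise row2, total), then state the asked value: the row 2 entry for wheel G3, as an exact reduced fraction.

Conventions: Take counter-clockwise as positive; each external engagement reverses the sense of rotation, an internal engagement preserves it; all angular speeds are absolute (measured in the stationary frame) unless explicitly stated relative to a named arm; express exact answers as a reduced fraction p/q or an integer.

topology: planetary set — G1 27T / G2 22T / G3 71T, arm = carrier (Willis)
row 1: whole set turns with the arm by x
superposition row 2 [arm held]: sun y, ring −(27/71)·y, arm 0
boundary: total ω_ring = x − (27/71)·y = 0 and total ω_sun = x + y = 1  ⇒  y = 71/98, x = 27/98
row 2 ring = −(27/71)·71/98 = -27/98
totals (row 1 + row 2): sun 27/98 + 71/98 = 1, ring 27/98 + (-27/98) = 0, arm 27/98 + 0 = 27/98
asked cell (row2, ring) = -27/98

row1: w_G1=27/98 w_G3=27/98 w_R=27/98
row2: w_G1=71/98 w_G3=-27/98 w_R=0
total: w_G1=1 w_G3=0 w_R=27/98
asked value: -27/98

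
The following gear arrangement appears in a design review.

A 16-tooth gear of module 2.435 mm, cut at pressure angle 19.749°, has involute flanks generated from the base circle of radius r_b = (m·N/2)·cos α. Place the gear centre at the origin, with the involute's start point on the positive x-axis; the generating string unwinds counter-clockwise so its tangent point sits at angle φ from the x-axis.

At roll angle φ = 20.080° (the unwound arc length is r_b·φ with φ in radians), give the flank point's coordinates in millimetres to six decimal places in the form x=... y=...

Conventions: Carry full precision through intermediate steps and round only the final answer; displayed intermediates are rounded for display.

x=19.425824 y=0.259849

class = single-mesh tooth geometry [base-circle involute, m = 2.435, 16T]
pitch radius r_p = m·N/2 = 2.435·16/2 = 19.480000
base radius r_b = r_p·cos α = 19.480000·cos 19.749° = 18.334224
roll angle φ = 20.080° = 0.35046211 rad
x = r_b·(cos φ + φ·sin φ) = 19.425824
y = r_b·(sin φ − φ·cos φ) = 0.259849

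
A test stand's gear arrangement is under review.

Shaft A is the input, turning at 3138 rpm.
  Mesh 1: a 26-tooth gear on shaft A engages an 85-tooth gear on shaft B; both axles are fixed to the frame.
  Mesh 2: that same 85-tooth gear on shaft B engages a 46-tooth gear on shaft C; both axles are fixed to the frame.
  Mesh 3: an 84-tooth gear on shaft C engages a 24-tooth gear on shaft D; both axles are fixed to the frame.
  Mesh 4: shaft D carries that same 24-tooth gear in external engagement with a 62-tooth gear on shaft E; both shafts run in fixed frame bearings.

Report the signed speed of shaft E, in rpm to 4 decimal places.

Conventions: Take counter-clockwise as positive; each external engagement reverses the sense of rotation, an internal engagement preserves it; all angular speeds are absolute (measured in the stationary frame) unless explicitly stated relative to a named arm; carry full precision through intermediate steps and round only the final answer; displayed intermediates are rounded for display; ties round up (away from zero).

topology: fixed-axis compound train — 4 meshes, A→E
mesh 1 [26T→85T]: ω = 3138.0000×26/85 = 959.8588 rpm, sense flips to −
mesh 2 [85T→46T]: ω = 959.8588×85/46 = 1773.6522 rpm, sense flips to +
mesh 3 [84T→24T]: ω = 1773.6522×84/24 = 6207.7826 rpm, sense flips to −
mesh 4 [24T→62T]: ω = 6207.7826×24/62 = 2403.0126 rpm, sense flips to +
signed output speed = +2403.0126 rpm

+2403.0126 rpm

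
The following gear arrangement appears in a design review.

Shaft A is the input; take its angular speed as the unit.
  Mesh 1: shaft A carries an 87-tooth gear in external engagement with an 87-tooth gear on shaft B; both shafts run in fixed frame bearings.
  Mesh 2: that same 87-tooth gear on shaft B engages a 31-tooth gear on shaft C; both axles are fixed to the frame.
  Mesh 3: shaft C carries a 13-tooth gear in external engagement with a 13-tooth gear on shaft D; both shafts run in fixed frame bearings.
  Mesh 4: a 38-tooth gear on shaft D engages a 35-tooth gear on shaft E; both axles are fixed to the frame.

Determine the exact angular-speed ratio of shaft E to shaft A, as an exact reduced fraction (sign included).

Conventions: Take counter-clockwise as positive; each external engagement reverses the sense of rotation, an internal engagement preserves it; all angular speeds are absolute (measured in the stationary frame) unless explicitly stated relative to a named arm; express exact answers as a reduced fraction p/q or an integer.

3306/1085

class = fixed-axis compound train [4 meshes; 4 ratios multiply, 4 sense flips]
mesh 1 [87T→87T]: running ratio 1, sense −
mesh 2 [87T→31T]: running ratio 87/31, sense +
mesh 3 [13T→13T]: running ratio 87/31, sense −
mesh 4 [38T→35T]: running ratio 3306/1085, sense +
ω_out/ω_in = 3306/1085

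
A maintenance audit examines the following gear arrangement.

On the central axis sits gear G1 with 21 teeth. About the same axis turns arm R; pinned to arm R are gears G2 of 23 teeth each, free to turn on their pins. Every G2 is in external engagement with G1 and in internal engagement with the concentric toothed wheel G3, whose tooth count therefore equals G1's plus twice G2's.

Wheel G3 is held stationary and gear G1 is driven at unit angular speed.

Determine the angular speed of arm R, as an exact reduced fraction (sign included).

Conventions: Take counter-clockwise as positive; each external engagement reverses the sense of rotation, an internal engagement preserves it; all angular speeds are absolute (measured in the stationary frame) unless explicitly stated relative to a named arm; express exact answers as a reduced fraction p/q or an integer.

class = planetary set [G3 = 21+2·23 = 67; Willis about the carrier]
ring teeth: 21 + 2·23 = 67
21(ω_sun−ω_arm) = −67(ω_ring−ω_arm),  ω_ring = 0, ω_sun = 1
21(1−ω_arm) = −67(0−ω_arm)  ⇒  88·ω_arm = 21  ⇒  ω_arm = 21/88
exact speed ratio = 21/88

21/88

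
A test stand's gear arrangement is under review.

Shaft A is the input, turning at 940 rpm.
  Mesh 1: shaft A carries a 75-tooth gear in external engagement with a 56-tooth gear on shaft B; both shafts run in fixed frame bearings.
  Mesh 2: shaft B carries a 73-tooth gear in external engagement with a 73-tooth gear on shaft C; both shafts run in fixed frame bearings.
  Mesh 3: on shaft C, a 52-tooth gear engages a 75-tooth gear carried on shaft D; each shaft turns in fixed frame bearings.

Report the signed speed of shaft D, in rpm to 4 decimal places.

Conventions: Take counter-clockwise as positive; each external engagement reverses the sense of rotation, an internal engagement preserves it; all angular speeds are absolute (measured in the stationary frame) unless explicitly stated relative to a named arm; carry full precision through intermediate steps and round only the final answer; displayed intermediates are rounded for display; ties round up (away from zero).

3-mesh fixed-axis compound train (all bearings frame-fixed)
mesh 1 [75T→56T]: ω = 940.0000×75/56 = 1258.9286 rpm, sense flips to −
mesh 2 [73T→73T]: ω = 1258.9286×73/73 = 1258.9286 rpm, sense flips to +
mesh 3 [52T→75T]: ω = 1258.9286×52/75 = 872.8571 rpm, sense flips to −
signed output speed = -872.8571 rpm

-872.8571 rpm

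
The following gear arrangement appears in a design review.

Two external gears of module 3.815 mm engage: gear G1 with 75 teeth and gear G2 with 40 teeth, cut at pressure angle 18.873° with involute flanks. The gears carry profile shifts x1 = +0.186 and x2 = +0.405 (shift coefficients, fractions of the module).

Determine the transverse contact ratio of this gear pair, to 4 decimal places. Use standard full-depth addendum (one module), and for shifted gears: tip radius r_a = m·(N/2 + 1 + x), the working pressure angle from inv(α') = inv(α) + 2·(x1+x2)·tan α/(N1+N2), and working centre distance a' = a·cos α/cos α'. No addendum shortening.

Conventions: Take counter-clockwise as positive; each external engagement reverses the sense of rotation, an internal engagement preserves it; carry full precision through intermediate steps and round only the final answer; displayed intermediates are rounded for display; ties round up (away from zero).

1.7241

class = single-mesh tooth geometry [involute pair 75T × 40T, m = 3.815]
base radii: r_b1 = 135.371159, r_b2 = 72.197951
tip radii: r_a1 = 147.587090, r_a2 = 81.660075
inv(α') = inv(18.873°) + 2·(+0.186+0.405)·tan α/(75+40) = 0.01596777  ⇒  α' = 20.44887°
a' = a·cos α / cos α' = 219.3625·cos 18.873°/cos 20.44887° = 221.528896
action lengths: √(r_a1²−r_b1²) = 58.792843, √(r_a2²−r_b2²) = 38.155257
base pitch p_b = π·m·cos α = 11.340828
CR = (58.792843 + 38.155257 − 221.528896·sin 20.44887°)/11.340828 = 1.724059
contact ratio ≈ 1.7241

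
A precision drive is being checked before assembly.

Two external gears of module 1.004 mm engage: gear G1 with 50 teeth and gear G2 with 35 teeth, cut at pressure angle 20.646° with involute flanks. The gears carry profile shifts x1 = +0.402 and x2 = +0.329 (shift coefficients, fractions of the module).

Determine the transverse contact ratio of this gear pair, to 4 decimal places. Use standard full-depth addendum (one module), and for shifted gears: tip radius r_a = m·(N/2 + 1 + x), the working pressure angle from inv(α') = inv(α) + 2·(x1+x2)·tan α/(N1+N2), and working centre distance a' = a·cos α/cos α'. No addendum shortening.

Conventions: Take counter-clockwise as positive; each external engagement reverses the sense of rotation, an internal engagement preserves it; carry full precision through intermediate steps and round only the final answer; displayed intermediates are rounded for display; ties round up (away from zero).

single-mesh involute tooth geometry (50T engaging 35T at module 1.004)
base radii: r_b1 = 23.487997, r_b2 = 16.441598
tip radii: r_a1 = 26.507608, r_a2 = 18.904316
inv(α') = inv(20.646°) + 2·(+0.402+0.329)·tan α/(50+35) = 0.02293199  ⇒  α' = 22.96270°
a' = a·cos α / cos α' = 42.6700·cos 20.646°/cos 22.96270° = 43.365953
action lengths: √(r_a1²−r_b1²) = 12.286875, √(r_a2²−r_b2²) = 9.329900
base pitch p_b = π·m·cos α = 2.951589
CR = (12.286875 + 9.329900 − 43.365953·sin 22.96270°)/2.951589 = 1.591801
contact ratio ≈ 1.5918

1.5918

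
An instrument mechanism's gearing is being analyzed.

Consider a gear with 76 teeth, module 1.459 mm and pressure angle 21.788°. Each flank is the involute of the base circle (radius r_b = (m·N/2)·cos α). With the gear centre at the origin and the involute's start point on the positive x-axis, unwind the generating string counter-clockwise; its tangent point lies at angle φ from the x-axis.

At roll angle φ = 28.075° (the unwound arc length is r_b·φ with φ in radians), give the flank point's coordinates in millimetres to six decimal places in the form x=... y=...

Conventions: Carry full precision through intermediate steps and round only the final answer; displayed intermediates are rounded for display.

recognized (one wheel, involute flank): single-mesh tooth geometry, m = 1.459, N = 76
pitch radius r_p = m·N/2 = 1.459·76/2 = 55.442000
base radius r_b = r_p·cos α = 55.442000·cos 21.788° = 51.481422
roll angle φ = 28.075° = 0.49000119 rad
x = r_b·(cos φ + φ·sin φ) = 57.295737
y = r_b·(sin φ − φ·cos φ) = 1.970866

x=57.295737 y=1.970866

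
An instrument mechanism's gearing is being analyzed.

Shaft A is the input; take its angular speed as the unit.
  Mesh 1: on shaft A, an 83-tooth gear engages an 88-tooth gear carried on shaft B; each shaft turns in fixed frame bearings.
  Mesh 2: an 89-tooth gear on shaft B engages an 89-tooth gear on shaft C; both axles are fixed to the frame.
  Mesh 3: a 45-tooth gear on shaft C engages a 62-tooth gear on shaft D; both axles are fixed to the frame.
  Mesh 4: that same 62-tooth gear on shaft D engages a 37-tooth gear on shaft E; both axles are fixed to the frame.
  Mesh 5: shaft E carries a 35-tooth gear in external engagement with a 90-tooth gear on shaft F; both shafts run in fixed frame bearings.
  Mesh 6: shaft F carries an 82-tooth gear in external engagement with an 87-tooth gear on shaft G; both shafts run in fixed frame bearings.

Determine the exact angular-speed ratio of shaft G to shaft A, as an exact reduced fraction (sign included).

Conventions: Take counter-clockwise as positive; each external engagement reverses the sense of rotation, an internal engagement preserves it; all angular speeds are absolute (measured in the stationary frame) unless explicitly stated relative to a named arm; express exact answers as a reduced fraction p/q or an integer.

class = fixed-axis compound train [6 meshes; 6 ratios multiply, 6 sense flips]
mesh 1 [83T→88T]: running ratio 83/88, sense −
mesh 2 [89T→89T]: running ratio 83/88, sense +
mesh 3 [45T→62T]: running ratio 3735/5456, sense −
mesh 4 [62T→37T]: running ratio 3735/3256, sense +
mesh 5 [35T→90T]: running ratio 2905/6512, sense −
mesh 6 [82T→87T]: running ratio 119105/283272, sense +
ω_out/ω_in = 119105/283272

119105/283272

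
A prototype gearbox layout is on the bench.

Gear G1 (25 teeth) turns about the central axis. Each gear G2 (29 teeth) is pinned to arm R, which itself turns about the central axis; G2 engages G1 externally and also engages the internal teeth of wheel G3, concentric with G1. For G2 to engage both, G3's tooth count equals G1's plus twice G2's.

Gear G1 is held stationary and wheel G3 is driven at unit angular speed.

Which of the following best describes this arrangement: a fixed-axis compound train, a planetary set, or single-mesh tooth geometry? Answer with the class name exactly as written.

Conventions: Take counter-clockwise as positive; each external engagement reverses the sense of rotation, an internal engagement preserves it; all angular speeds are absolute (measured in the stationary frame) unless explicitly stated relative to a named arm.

planetary set

topology: planetary set — G1 25T / G2 29T / G3 83T, arm = carrier (Willis)
classification: planetary set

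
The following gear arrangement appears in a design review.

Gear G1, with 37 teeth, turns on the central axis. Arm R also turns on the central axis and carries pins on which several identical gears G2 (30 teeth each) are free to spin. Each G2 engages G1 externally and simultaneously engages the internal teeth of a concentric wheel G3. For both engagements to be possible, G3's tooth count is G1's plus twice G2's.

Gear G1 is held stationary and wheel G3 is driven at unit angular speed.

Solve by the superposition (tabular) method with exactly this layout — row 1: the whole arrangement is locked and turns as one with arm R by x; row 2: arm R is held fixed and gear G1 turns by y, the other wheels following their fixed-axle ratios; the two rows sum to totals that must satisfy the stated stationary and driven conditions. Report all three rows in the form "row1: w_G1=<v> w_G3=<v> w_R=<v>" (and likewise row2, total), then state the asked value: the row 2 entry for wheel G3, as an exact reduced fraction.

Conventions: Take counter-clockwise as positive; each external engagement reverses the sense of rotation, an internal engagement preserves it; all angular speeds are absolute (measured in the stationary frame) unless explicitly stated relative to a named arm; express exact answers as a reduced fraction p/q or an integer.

planetary set (37T centre, 30T on arm, 97T internal) — Willis relation
row 1 — lock + rotate with arm: ω_sun = ω_ring = ω_arm = x
superposition row 2 [arm held]: sun y, ring −(37/97)·y, arm 0
boundary: total ω_sun = x + y = 0 and total ω_ring = x − (37/97)·y = 1  ⇒  y = -97/134, x = 97/134
row 2 ring = −(37/97)·(-97/134) = 37/134
totals (row 1 + row 2): sun 97/134 + (-97/134) = 0, ring 97/134 + 37/134 = 1, arm 97/134 + 0 = 97/134
asked cell (row2, ring) = 37/134

row1: w_G1=97/134 w_G3=97/134 w_R=97/134
row2: w_G1=-97/134 w_G3=37/134 w_R=0
total: w_G1=0 w_G3=1 w_R=97/134
asked value: 37/134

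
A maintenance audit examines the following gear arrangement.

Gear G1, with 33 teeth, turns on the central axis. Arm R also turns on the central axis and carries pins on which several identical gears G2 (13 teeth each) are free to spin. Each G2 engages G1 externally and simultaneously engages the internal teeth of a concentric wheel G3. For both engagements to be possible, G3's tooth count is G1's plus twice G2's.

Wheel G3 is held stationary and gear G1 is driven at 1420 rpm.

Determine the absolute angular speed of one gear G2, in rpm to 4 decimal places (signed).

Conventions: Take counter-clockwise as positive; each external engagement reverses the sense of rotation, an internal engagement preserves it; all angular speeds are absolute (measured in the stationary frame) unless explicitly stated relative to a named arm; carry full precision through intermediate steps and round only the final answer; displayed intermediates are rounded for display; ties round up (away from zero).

-1802.3077 rpm

class = planetary set [G3 = 33+2·13 = 59; Willis about the carrier]
normalise by the input: solve with ω_sun = 1, then scale by 1420 rpm
ring teeth: 33 + 2·13 = 59
33(ω_sun−ω_arm) = −59(ω_ring−ω_arm),  ω_ring = 0, ω_sun = 1
33(1−ω_arm) = −59(0−ω_arm)  ⇒  92·ω_arm = 33  ⇒  ω_arm = 33/92
sun–planet mesh: 33·(1−33/92) = −13·(ω_p−ω_arm)  ⇒  ω_p−ω_arm = -1947/1196
ω_p = 33/92 − 1947/1196 = -33/26
scale: ω_p = -33/26 × 1420 rpm = -1802.3077 rpm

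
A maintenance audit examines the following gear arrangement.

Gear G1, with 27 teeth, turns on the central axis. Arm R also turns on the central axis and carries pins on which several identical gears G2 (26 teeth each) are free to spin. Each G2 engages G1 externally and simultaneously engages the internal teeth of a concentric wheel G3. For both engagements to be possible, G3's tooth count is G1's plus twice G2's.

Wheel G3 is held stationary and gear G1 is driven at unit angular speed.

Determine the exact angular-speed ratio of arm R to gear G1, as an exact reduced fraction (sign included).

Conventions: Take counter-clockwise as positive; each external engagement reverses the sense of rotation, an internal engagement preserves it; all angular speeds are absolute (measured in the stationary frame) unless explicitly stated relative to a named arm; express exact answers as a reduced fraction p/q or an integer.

27/106

class = planetary set [G3 = 27+2·26 = 79; Willis about the carrier]
ring teeth: 27 + 2·26 = 79
27(ω_sun−ω_arm) = −79(ω_ring−ω_arm),  ω_ring = 0, ω_sun = 1
27(1−ω_arm) = −79(0−ω_arm)  ⇒  106·ω_arm = 27  ⇒  ω_arm = 27/106
ω_out/ω_in = 27/106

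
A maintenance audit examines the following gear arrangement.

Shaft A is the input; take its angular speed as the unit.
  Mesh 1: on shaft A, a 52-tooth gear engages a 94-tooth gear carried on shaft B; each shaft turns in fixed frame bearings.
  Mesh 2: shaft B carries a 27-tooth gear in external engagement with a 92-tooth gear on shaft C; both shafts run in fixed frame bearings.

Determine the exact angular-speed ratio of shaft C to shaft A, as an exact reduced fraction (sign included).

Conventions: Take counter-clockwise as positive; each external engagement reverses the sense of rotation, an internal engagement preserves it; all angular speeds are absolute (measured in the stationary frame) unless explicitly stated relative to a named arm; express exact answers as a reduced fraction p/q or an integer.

351/2162

class = fixed-axis compound train [2 meshes; 2 ratios multiply, 2 sense flips]
mesh 1 [52T→94T]: running ratio 26/47, sense −
mesh 2 [27T→92T]: running ratio 351/2162, sense +
ω_out/ω_in = 351/2162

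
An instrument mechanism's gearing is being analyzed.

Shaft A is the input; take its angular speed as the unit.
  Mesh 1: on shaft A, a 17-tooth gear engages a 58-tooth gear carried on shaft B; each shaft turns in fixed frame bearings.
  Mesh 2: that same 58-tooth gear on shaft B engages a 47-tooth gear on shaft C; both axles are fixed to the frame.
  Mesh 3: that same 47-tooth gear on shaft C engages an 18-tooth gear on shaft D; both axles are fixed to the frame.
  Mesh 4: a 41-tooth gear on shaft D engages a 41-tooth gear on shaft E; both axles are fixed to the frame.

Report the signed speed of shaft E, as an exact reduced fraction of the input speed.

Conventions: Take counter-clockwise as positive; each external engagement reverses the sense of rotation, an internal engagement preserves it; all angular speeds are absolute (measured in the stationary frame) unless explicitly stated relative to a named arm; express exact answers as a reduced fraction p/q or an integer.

4-mesh fixed-axis compound train (all bearings frame-fixed)
mesh 1 [17T→58T]: |ω|/ω_in = 1×17/58 = 17/58, sense flips to −
mesh 2 [58T→47T]: |ω|/ω_in = (17/58)×58/47 = 17/47, sense flips to +
mesh 3 [47T→18T]: |ω|/ω_in = (17/47)×47/18 = 17/18, sense flips to −
mesh 4 [41T→41T]: |ω|/ω_in = (17/18)×41/41 = 17/18, sense flips to +
signed output speed (× input speed) = 17/18

17/18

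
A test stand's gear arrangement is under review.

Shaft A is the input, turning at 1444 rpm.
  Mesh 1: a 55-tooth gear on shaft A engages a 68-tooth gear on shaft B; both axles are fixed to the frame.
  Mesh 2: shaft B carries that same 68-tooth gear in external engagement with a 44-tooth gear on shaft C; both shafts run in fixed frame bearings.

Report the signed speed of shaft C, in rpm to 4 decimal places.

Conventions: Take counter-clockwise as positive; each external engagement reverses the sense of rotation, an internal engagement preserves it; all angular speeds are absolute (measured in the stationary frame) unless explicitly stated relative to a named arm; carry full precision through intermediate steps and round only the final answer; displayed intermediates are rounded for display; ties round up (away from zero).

class = fixed-axis compound train [2 meshes; 2 ratios multiply, 2 sense flips]
mesh 1 [55T→68T]: ω = 1444.0000×55/68 = 1167.9412 rpm, sense flips to −
mesh 2 [68T→44T]: ω = 1167.9412×68/44 = 1805.0000 rpm, sense flips to +
signed output speed = +1805.0000 rpm

+1805.0000 rpm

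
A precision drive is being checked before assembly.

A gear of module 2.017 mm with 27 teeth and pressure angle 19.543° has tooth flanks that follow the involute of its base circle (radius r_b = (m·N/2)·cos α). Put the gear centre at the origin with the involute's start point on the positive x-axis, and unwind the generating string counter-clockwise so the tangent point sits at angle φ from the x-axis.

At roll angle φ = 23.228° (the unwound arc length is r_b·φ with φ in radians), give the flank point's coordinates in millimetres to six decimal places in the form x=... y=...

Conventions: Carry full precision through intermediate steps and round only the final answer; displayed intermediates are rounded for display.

x=27.683692 y=0.560612

single-mesh involute tooth geometry (27T wheel at module 2.017)
pitch radius r_p = m·N/2 = 2.017·27/2 = 27.229500
base radius r_b = r_p·cos α = 27.229500·cos 19.543° = 25.660828
roll angle φ = 23.228° = 0.40540508 rad
x = r_b·(cos φ + φ·sin φ) = 27.683692
y = r_b·(sin φ − φ·cos φ) = 0.560612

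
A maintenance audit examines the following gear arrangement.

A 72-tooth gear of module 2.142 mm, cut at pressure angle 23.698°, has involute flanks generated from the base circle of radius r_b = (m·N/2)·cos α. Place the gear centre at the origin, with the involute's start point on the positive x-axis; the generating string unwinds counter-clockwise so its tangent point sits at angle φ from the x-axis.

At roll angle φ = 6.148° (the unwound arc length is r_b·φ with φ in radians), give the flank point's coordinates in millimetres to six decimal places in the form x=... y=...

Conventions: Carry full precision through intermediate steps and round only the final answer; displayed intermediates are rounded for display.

recognized (one wheel, involute flank): single-mesh tooth geometry, m = 2.142, N = 72
pitch radius r_p = m·N/2 = 2.142·72/2 = 77.112000
base radius r_b = r_p·cos α = 77.112000·cos 23.698° = 70.609656
roll angle φ = 6.148° = 0.10730284 rad
x = r_b·(cos φ + φ·sin φ) = 71.014983
y = r_b·(sin φ − φ·cos φ) = 0.029045

x=71.014983 y=0.029045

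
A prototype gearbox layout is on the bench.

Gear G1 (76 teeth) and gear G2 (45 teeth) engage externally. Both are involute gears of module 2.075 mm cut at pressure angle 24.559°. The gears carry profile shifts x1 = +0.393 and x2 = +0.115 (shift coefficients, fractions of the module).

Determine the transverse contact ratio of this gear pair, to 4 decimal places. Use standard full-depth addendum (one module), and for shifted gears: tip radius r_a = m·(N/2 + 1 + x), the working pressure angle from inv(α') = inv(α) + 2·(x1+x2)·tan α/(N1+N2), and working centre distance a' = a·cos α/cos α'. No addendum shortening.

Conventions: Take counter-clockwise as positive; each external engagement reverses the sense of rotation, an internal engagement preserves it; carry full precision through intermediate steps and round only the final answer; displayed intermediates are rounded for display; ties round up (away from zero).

class = single-mesh tooth geometry [involute pair 76T × 45T, m = 2.075]
base radii: r_b1 = 71.716737, r_b2 = 42.463857
tip radii: r_a1 = 81.740475, r_a2 = 49.001125
inv(α') = inv(24.559°) + 2·(+0.393+0.115)·tan α/(76+45) = 0.03217208  ⇒  α' = 25.56416°
a' = a·cos α / cos α' = 125.5375·cos 24.559°/cos 25.56416° = 126.571626
action lengths: √(r_a1²−r_b1²) = 39.220083, √(r_a2²−r_b2²) = 24.452629
base pitch p_b = π·m·cos α = 5.929073
CR = (39.220083 + 24.452629 − 126.571626·sin 25.56416°)/5.929073 = 1.527106
contact ratio ≈ 1.5271

1.5271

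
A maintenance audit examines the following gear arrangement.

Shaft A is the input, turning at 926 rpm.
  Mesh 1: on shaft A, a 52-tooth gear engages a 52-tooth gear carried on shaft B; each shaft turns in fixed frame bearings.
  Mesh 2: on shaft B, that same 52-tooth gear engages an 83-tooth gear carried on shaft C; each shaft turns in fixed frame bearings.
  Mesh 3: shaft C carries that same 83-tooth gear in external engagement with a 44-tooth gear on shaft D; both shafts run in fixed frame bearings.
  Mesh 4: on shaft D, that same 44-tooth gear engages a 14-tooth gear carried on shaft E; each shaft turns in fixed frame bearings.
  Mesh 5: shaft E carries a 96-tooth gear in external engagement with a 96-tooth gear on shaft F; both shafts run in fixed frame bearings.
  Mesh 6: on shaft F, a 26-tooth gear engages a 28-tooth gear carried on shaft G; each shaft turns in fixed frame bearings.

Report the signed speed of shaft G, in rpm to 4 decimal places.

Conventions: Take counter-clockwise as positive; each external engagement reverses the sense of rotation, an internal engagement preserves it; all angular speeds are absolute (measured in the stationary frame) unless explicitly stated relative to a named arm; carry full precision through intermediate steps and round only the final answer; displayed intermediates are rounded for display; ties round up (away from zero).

recognized (7 fixed axles, 6 meshes): fixed-axis compound train
mesh 1 [52T→52T]: ω = 926.0000×52/52 = 926.0000 rpm, sense flips to −
mesh 2 [52T→83T]: ω = 926.0000×52/83 = 580.1446 rpm, sense flips to +
mesh 3 [83T→44T]: ω = 580.1446×83/44 = 1094.3636 rpm, sense flips to −
mesh 4 [44T→14T]: ω = 1094.3636×44/14 = 3439.4286 rpm, sense flips to +
mesh 5 [96T→96T]: ω = 3439.4286×96/96 = 3439.4286 rpm, sense flips to −
mesh 6 [26T→28T]: ω = 3439.4286×26/28 = 3193.7551 rpm, sense flips to +
signed output speed = +3193.7551 rpm

+3193.7551 rpm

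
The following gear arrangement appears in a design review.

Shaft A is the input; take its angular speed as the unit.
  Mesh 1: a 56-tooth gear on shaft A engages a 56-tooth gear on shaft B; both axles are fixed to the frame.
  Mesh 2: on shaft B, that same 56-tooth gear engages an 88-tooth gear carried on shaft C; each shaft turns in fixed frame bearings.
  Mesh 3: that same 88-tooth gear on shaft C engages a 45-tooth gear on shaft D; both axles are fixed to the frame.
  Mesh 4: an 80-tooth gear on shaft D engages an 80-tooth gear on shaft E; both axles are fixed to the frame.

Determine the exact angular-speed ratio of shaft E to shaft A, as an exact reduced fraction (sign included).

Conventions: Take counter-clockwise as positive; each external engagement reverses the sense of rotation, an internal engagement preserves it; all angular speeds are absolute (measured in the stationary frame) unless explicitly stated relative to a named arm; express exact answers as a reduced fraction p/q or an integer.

class = fixed-axis compound train [4 meshes; 4 ratios multiply, 4 sense flips]
mesh 1 [56T→56T]: running ratio 1, sense −
mesh 2 [56T→88T]: running ratio 7/11, sense +
mesh 3 [88T→45T]: running ratio 56/45, sense −
mesh 4 [80T→80T]: running ratio 56/45, sense +
ω_out/ω_in = 56/45

56/45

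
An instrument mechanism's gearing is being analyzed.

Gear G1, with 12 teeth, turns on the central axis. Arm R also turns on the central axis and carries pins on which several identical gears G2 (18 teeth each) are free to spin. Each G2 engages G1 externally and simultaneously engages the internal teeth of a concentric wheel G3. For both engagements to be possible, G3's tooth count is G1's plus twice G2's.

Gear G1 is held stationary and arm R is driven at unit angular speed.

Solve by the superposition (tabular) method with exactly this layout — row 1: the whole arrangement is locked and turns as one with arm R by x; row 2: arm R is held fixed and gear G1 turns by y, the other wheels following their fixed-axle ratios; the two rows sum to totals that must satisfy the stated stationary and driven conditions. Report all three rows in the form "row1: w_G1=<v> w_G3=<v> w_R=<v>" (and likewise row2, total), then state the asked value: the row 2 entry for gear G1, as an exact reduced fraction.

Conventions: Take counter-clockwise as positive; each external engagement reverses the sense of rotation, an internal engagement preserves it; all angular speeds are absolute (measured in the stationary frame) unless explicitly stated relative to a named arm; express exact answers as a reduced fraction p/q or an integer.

class = planetary set [G3 = 12+2·18 = 48; Willis about the carrier]
superposition row 1 [locked train]: every member turns x
row 2: sun turns y, ring = −(12/48)·y, arm 0
boundary: total ω_sun = x + y = 0 and total ω_arm = x = 1  ⇒  y = -1, x = 1
row 2 ring = −(12/48)·(-1) = 1/4
totals (row 1 + row 2): sun 1 + (-1) = 0, ring 1 + 1/4 = 5/4, arm 1 + 0 = 1
asked cell (row2, sun) = -1

row1: w_G1=1 w_G3=1 w_R=1
row2: w_G1=-1 w_G3=1/4 w_R=0
total: w_G1=0 w_G3=5/4 w_R=1
asked value: -1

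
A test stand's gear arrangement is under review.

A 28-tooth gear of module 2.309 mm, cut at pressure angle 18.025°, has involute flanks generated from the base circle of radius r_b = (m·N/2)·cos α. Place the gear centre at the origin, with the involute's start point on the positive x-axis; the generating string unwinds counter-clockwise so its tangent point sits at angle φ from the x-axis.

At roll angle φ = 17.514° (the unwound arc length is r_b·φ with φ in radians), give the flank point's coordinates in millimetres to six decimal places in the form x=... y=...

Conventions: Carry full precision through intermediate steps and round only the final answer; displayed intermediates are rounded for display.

x=32.142242 y=0.289935

class = single-mesh tooth geometry [base-circle involute, m = 2.309, 28T]
pitch radius r_p = m·N/2 = 2.309·28/2 = 32.326000
base radius r_b = r_p·cos α = 32.326000·cos 18.025° = 30.739491
roll angle φ = 17.514° = 0.30567697 rad
x = r_b·(cos φ + φ·sin φ) = 32.142242
y = r_b·(sin φ − φ·cos φ) = 0.289935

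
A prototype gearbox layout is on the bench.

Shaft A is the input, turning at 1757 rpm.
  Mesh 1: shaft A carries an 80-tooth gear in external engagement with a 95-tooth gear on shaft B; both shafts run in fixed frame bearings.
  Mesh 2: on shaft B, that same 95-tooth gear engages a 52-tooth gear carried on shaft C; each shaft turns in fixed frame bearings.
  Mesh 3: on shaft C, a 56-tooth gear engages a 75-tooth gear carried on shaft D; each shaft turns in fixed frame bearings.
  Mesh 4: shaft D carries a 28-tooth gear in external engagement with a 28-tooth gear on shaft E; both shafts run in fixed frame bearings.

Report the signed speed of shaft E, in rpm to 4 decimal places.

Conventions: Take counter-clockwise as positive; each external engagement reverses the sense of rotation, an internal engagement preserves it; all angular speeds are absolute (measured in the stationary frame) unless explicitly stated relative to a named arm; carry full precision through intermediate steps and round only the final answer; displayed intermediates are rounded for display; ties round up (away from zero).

4-mesh fixed-axis compound train (all bearings frame-fixed)
mesh 1 [80T→95T]: ω = 1757.0000×80/95 = 1479.5789 rpm, sense flips to −
mesh 2 [95T→52T]: ω = 1479.5789×95/52 = 2703.0769 rpm, sense flips to +
mesh 3 [56T→75T]: ω = 2703.0769×56/75 = 2018.2974 rpm, sense flips to −
mesh 4 [28T→28T]: ω = 2018.2974×28/28 = 2018.2974 rpm, sense flips to +
signed output speed = +2018.2974 rpm

+2018.2974 rpm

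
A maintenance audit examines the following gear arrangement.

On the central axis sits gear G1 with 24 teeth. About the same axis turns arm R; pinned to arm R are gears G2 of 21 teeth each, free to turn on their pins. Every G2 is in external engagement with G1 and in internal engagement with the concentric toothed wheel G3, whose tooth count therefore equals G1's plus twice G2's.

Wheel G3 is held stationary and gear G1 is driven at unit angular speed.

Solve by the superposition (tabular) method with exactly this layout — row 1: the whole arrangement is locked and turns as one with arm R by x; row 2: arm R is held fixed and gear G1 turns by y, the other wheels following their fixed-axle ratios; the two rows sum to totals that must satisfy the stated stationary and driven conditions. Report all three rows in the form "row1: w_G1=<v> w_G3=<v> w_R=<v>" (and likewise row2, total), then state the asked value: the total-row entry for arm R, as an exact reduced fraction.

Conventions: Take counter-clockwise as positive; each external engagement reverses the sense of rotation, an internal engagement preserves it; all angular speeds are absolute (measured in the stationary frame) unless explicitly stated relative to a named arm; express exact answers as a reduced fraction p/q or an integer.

row1: w_G1=4/15 w_G3=4/15 w_R=4/15
row2: w_G1=11/15 w_G3=-4/15 w_R=0
total: w_G1=1 w_G3=0 w_R=4/15
asked value: 4/15

planetary set (24T centre, 21T on arm, 66T internal) — Willis relation
row 1 (train locked, turned with arm): all members turn x
superposition row 2 [arm held]: sun y, ring −(24/66)·y, arm 0
boundary: total ω_ring = x − (24/66)·y = 0 and total ω_sun = x + y = 1  ⇒  y = 11/15, x = 4/15
row 2 ring = −(24/66)·11/15 = -4/15
totals (row 1 + row 2): sun 4/15 + 11/15 = 1, ring 4/15 + (-4/15) = 0, arm 4/15 + 0 = 4/15
asked cell (total, arm) = 4/15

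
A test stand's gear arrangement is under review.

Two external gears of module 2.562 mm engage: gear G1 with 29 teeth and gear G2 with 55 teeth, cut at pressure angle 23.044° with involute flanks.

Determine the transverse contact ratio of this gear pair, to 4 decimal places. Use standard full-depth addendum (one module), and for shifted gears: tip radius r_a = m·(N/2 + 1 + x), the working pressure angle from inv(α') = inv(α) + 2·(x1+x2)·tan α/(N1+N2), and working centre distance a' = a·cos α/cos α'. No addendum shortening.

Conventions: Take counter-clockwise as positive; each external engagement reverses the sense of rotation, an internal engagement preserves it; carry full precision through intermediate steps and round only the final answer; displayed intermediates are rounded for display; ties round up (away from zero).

1.5765

recognized (one external pair, fixed centres): single-mesh tooth geometry, m = 2.562, N1 = 29, N2 = 55
base radii: r_b1 = 34.184678, r_b2 = 64.833010
tip radii: r_a1 = 39.711000, r_a2 = 73.017000
no profile shift: α' = α, a' = a
action lengths: √(r_a1²−r_b1²) = 20.208199, √(r_a2²−r_b2²) = 33.588140
base pitch p_b = π·m·cos α = 7.406506
CR = (20.208199 + 33.588140 − 107.604000·sin 23.04400°)/7.406506 = 1.576459
contact ratio ≈ 1.5765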